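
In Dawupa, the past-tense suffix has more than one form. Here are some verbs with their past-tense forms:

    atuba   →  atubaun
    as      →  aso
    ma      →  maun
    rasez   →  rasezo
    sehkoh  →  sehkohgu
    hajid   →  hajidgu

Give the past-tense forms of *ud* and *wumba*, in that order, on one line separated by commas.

The suffix is conditioned by the final sound: -o when the stem ends in a sibilant (*as*, *rasez*); -gu when the stem ends in a non-sibilant consonant (*sehkoh*, *hajid*); -un when the stem ends in a vowel (*atuba*, *ma*).
*ud*: final sound = /d/, a non-sibilant consonant → -gu → *udgu*.
*wumba* — final sound /a/ (a vowel) → -un → *wumbaun*.

udgu, wumbaun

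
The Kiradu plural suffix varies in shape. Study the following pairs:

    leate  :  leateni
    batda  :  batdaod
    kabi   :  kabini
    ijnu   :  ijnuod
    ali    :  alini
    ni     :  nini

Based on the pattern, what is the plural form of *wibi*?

The pattern is front/back vowel harmony: -ni when the last vowel of the stem is a front vowel (*leate*, *kabi*, *ali*, *ni*); -od when the last vowel of the stem is a back vowel (*batda*, *ijnu*).
*wibi*: last vowel = /i/, a front vowel → -ni → *wibini*.

wibini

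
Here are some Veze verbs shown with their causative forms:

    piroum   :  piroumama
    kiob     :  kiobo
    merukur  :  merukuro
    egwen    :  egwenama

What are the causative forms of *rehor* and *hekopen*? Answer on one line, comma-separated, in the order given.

rehoro, hekopenama

Looking at the final consonant of each stem: -ama when the stem ends in a nasal (*piroum*, *egwen*); -o when the stem ends in a non-nasal consonant (*kiob*, *merukur*).
*rehor* — final consonant /r/ (non-nasal) → -o → *rehoro*.
*hekopen* — final consonant /n/ (a nasal) → -ama → *hekopenama*.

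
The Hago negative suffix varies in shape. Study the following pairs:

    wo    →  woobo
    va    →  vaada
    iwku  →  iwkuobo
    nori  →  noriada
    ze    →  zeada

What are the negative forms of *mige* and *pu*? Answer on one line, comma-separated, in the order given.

migeada, puobo

The alternation tracks the last vowel of the stem — -obo when the last vowel of the stem is a rounded vowel (*wo*, *iwku*); -ada when the last vowel of the stem is an unrounded vowel (*va*, *nori*, *ze*).
*mige* — last vowel /e/ (an unrounded vowel) → -ada → *migeada*.
The last vowel of *pu* is /u/, which is a rounded vowel, so the suffix is -obo, giving *puobo*.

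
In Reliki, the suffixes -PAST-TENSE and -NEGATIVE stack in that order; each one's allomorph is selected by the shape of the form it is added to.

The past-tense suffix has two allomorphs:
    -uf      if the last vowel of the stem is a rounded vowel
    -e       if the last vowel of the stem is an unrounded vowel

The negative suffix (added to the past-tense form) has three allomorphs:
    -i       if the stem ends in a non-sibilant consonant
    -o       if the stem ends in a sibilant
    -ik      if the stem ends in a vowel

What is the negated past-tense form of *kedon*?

kedonufi

Since the last vowel of *kedon* is /o/ (a rounded vowel), it takes -uf, giving *kedonuf*.
Since the final sound of the past-tense form *kedonuf* is /f/ (a non-sibilant consonant), it takes -i, giving *kedonufi*.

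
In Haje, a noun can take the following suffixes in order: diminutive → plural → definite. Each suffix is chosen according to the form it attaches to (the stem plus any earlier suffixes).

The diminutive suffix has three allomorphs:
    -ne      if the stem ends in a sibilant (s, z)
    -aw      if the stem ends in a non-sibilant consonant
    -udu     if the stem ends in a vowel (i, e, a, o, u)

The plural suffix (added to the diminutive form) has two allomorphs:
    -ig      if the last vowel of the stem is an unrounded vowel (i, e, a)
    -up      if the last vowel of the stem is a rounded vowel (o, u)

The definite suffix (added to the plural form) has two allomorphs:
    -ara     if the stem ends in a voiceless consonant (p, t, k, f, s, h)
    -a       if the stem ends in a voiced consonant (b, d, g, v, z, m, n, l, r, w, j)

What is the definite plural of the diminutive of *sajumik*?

sajumikawiga

The final sound of *sajumik* is /k/, which is a non-sibilant consonant, so the diminutive suffix is -aw, giving *sajumikaw*.
The diminutive form *sajumikaw*: last vowel = /a/, an unrounded vowel → -ig → *sajumikawig*.
Since the final consonant of the plural form *sajumikawig* is /g/ (voiced), it takes -a, giving *sajumikawiga*.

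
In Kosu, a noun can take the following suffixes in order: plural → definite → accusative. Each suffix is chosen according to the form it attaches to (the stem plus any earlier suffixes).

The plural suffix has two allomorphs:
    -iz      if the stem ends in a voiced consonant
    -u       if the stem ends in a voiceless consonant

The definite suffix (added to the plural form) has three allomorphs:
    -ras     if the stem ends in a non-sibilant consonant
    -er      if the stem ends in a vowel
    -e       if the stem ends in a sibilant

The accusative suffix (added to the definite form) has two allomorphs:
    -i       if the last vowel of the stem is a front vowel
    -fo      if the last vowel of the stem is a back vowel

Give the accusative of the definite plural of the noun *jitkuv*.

*jitkuv*: final consonant = /v/, voiced → -iz → *jitkuviz*.
The plural form *jitkuviz* — final sound /z/ (a sibilant) → -e → *jitkuvize*.
Since the last vowel of the definite form *jitkuvize* is /e/ (a front vowel), it takes -i, giving *jitkuvizei*.

jitkuvizei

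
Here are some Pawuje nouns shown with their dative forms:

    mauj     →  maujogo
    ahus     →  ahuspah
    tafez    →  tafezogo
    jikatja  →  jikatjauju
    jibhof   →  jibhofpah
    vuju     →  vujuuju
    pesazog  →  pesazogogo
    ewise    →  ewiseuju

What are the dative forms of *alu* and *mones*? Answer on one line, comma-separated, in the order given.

The pattern is voicing of the final sound: -pah when the stem ends in a voiceless consonant (*ahus*, *jibhof*); -ogo when the stem ends in a voiced consonant (*mauj*, *tafez*, *pesazog*); -uju when the stem ends in a vowel (*jikatja*, *vuju*, *ewise*).
Since the final sound of *alu* is /u/ (a vowel), it takes -uju, giving *aluuju*.
*mones* — final sound /s/ (a voiceless consonant) → -pah → *monespah*.

aluuju, monespah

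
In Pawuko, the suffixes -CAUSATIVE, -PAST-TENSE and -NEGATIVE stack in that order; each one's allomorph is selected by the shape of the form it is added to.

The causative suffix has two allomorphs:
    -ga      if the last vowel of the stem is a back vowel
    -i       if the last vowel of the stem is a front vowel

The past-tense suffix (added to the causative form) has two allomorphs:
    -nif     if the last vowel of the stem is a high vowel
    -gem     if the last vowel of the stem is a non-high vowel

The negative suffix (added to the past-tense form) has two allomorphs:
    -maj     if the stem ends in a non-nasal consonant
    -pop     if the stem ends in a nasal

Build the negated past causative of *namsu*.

Since the last vowel of *namsu* is /u/ (a back vowel), it takes -ga, giving *namsuga*.
Since the last vowel of the causative form *namsuga* is /a/ (a non-high vowel), it takes -gem, giving *namsugagem*.
The final consonant of the past-tense form *namsugagem* is /m/, which is a nasal, so the negative suffix is -pop, giving *namsugagempop*.

namsugagempop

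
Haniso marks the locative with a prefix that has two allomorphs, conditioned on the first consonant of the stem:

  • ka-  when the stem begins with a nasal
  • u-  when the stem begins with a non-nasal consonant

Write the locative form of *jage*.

ujage

The first consonant of *jage* is /j/, which is non-nasal, so the prefix is u-, giving *ujage*.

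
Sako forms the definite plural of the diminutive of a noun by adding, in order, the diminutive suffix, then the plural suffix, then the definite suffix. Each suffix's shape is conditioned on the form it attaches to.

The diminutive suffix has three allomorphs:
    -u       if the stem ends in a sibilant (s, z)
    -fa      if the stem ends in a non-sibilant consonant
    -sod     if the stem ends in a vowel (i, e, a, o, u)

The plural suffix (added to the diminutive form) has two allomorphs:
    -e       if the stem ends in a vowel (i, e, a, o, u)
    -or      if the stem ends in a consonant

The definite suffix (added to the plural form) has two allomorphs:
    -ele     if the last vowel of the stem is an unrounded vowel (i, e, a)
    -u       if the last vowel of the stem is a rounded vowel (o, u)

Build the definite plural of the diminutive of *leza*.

lezasodoru

*leza* — final sound /a/ (a vowel) → -sod → *lezasod*.
The diminutive form *lezasod* — final sound /d/ (a consonant) → -or → *lezasodor*.
Since the last vowel of the plural form *lezasodor* is /o/ (a rounded vowel), it takes -u, giving *lezasodoru*.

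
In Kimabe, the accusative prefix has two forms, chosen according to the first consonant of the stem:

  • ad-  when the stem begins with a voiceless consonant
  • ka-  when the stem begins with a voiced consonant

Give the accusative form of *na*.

*na*: first consonant = /n/, voiced → ka- → *kana*.

kana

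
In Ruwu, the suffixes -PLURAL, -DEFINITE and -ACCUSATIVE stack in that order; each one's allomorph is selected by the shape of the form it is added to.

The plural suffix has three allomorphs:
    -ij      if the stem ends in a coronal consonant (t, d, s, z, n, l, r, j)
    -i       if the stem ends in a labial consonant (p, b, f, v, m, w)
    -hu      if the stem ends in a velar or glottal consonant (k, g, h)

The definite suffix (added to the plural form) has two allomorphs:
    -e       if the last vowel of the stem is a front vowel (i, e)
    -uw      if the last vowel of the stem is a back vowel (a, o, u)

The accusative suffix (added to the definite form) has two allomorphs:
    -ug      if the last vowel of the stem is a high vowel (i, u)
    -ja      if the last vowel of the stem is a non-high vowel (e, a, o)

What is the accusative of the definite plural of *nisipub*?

*nisipub*: final consonant = /b/, labial → -i → *nisipubi*.
The plural form *nisipubi* — last vowel /i/ (a front vowel) → -e → *nisipubie*.
Since the last vowel of the definite form *nisipubie* is /e/ (a non-high vowel), it takes -ja, giving *nisipubieja*.

nisipubieja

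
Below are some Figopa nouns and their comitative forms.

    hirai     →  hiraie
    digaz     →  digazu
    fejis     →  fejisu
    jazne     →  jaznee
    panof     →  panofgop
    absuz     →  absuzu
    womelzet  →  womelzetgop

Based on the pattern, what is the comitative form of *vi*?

vie

Looking at the final sound of each stem: -u when the stem ends in a sibilant (*digaz*, *fejis*, *absuz*); -gop when the stem ends in a non-sibilant consonant (*panof*, *womelzet*); -e when the stem ends in a vowel (*hirai*, *jazne*).
The final sound of *vi* is /i/, which is a vowel, so the suffix is -e, giving *vie*.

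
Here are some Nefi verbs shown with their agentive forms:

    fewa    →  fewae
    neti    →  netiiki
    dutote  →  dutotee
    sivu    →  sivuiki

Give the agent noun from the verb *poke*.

The alternation tracks the last vowel of the stem — -iki when the last vowel of the stem is a high vowel (*neti*, *sivu*); -e when the last vowel of the stem is a non-high vowel (*fewa*, *dutote*).
The last vowel of *poke* is /e/, which is a non-high vowel, so the suffix is -e, giving *pokee*.

pokee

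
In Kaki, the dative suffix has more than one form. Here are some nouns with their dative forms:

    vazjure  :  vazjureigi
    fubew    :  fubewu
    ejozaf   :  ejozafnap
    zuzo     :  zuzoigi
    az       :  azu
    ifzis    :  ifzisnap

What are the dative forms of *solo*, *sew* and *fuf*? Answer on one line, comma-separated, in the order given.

soloigi, sewu, fufnap

The suffix is conditioned by the final sound: -nap when the stem ends in a voiceless consonant (*ejozaf*, *ifzis*); -u when the stem ends in a voiced consonant (*fubew*, *az*); -igi when the stem ends in a vowel (*vazjure*, *zuzo*).
*solo* — final sound /o/ (a vowel) → -igi → *soloigi*.
*sew* — final sound /w/ (a voiced consonant) → -u → *sewu*.
Since the final sound of *fuf* is /f/ (a voiceless consonant), it takes -nap, giving *fufnap*.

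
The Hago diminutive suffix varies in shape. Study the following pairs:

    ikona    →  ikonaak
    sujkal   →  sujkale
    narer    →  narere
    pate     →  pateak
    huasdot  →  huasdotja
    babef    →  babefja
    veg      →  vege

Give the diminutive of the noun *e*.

The pattern is voicing of the final sound: -ja when the stem ends in a voiceless consonant (*huasdot*, *babef*); -e when the stem ends in a voiced consonant (*sujkal*, *narer*, *veg*); -ak when the stem ends in a vowel (*ikona*, *pate*).
*e*: final sound = /e/, a vowel → -ak → *eak*.

eak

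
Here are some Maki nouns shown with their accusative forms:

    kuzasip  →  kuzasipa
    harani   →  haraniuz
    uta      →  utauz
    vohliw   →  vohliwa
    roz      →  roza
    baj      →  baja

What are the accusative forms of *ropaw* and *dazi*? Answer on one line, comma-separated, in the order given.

Looking at the final sound of each stem: -a when the stem ends in a consonant (*kuzasip*, *vohliw*, *roz*, *baj*); -uz when the stem ends in a vowel (*harani*, *uta*).
The final sound of *ropaw* is /w/, which is a consonant, so the suffix is -a, giving *ropawa*.
*dazi* — final sound /i/ (a vowel) → -uz → *daziuz*.

ropawa, daziuz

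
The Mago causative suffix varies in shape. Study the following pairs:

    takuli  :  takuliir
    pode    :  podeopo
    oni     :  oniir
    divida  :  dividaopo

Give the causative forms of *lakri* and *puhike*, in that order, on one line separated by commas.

The alternation tracks the last vowel of the stem — -ir when the last vowel of the stem is a high vowel (*takuli*, *oni*); -opo when the last vowel of the stem is a non-high vowel (*pode*, *divida*).
The last vowel of *lakri* is /i/, which is a high vowel, so the suffix is -ir, giving *lakriir*.
The last vowel of *puhike* is /e/, which is a non-high vowel, so the suffix is -opo, giving *puhikeopo*.

lakriir, puhikeopo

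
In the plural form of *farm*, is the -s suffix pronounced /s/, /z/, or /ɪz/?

/z/

The stem *farm* ends in a voiced non-sibilant sound.
The plural suffix surfaces as /ɪz/ after sibilants, /s/ after other voiceless consonants, and /z/ after other voiced sounds.
So the plural -s on *farm* is pronounced /z/.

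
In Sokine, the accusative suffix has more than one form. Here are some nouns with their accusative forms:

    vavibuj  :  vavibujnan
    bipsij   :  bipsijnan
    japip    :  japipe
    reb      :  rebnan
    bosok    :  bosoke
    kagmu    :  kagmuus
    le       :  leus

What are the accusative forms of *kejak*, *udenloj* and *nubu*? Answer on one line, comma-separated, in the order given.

The alternation tracks the final sound of the stem — -e when the stem ends in a voiceless consonant (*japip*, *bosok*); -nan when the stem ends in a voiced consonant (*vavibuj*, *bipsij*, *reb*); -us when the stem ends in a vowel (*kagmu*, *le*).
Since the final sound of *kejak* is /k/ (a voiceless consonant), it takes -e, giving *kejake*.
*udenloj*: final sound = /j/, a voiced consonant → -nan → *udenlojnan*.
The final sound of *nubu* is /u/, which is a vowel, so the suffix is -us, giving *nubuus*.

kejake, udenlojnan, nubuus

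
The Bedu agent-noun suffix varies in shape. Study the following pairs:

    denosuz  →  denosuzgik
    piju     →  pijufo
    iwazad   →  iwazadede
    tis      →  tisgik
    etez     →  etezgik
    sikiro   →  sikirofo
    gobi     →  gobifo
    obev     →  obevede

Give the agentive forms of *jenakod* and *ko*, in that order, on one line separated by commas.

Looking at the final sound of each stem: -gik when the stem ends in a sibilant (*denosuz*, *tis*, *etez*); -ede when the stem ends in a non-sibilant consonant (*iwazad*, *obev*); -fo when the stem ends in a vowel (*piju*, *sikiro*, *gobi*).
The final sound of *jenakod* is /d/, which is a non-sibilant consonant, so the suffix is -ede, giving *jenakodede*.
*ko* — final sound /o/ (a vowel) → -fo → *kofo*.

jenakodede, kofo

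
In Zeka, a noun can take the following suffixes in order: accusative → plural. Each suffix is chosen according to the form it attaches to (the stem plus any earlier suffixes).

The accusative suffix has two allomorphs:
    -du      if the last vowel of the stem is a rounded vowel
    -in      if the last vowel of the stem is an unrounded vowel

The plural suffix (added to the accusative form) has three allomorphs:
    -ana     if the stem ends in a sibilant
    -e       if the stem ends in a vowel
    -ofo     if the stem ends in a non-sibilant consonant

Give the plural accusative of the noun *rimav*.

rimavinofo

*rimav* — last vowel /a/ (an unrounded vowel) → -in → *rimavin*.
Since the final sound of the accusative form *rimavin* is /n/ (a non-sibilant consonant), it takes -ofo, giving *rimavinofo*.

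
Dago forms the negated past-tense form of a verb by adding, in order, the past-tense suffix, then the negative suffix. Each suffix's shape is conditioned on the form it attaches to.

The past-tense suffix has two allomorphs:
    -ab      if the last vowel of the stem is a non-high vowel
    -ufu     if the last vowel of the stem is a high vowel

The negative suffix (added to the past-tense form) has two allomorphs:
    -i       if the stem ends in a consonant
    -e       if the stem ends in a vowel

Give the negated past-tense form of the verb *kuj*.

kujufue

*kuj*: last vowel = /u/, a high vowel → -ufu → *kujufu*.
The final sound of the past-tense form *kujufu* is /u/, which is a vowel, so the negative suffix is -e, giving *kujufue*.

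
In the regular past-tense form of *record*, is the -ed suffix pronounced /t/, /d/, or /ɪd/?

/ɪd/

The stem *record* ends in /t/ or /d/.
The -ed suffix is realized as /ɪd/ after /t, d/; as /t/ after other voiceless consonants; and as /d/ after other voiced sounds.
So -ed on *record* is pronounced /ɪd/.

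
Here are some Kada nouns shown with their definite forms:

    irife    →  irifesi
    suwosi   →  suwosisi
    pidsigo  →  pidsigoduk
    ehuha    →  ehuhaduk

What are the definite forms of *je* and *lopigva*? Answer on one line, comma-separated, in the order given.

jesi, lopigvaduk

The alternation tracks the last vowel of the stem — -si when the last vowel of the stem is a front vowel (*irife*, *suwosi*); -duk when the last vowel of the stem is a back vowel (*pidsigo*, *ehuha*).
The last vowel of *je* is /e/, which is a front vowel, so the suffix is -si, giving *jesi*.
The last vowel of *lopigva* is /a/, which is a back vowel, so the suffix is -duk, giving *lopigvaduk*.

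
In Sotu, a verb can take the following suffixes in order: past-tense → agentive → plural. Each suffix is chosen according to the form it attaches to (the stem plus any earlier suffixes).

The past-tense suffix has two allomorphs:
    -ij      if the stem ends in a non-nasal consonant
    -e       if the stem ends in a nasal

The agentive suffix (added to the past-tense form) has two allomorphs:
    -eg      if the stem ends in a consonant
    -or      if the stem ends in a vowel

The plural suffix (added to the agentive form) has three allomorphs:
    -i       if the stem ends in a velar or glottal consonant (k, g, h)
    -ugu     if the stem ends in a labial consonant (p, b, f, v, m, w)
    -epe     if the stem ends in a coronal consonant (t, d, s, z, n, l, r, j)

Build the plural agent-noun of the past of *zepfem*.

zepfemeorepe

*zepfem*: final consonant = /m/, a nasal → -e → *zepfeme*.
The past-tense form *zepfeme* — final sound /e/ (a vowel) → -or → *zepfemeor*.
The final consonant of the agentive form *zepfemeor* is /r/, which is coronal, so the plural suffix is -epe, giving *zepfemeorepe*.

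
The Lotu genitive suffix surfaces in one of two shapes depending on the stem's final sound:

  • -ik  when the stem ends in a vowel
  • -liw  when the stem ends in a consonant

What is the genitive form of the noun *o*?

The final sound of *o* is /o/, which is a vowel, so the suffix is -ik, giving *oik*.

oik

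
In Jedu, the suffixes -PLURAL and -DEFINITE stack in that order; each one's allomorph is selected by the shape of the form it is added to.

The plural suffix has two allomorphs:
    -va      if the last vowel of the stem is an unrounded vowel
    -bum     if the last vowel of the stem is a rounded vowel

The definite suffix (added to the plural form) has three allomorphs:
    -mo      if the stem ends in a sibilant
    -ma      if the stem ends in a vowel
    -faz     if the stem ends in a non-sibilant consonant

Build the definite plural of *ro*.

robumfaz

*ro* — last vowel /o/ (a rounded vowel) → -bum → *robum*.
The final sound of the plural form *robum* is /m/, which is a non-sibilant consonant, so the definite suffix is -faz, giving *robumfaz*.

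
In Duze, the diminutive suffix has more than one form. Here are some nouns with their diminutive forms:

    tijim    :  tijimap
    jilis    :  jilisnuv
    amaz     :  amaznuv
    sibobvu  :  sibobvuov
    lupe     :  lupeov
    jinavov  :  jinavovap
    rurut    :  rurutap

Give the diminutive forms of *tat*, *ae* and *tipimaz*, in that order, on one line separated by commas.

tatap, aeov, tipimaznuv

The suffix is conditioned by the final sound: -nuv when the stem ends in a sibilant (*jilis*, *amaz*); -ap when the stem ends in a non-sibilant consonant (*tijim*, *jinavov*, *rurut*); -ov when the stem ends in a vowel (*sibobvu*, *lupe*).
*tat* — final sound /t/ (a non-sibilant consonant) → -ap → *tatap*.
The final sound of *ae* is /e/, which is a vowel, so the suffix is -ov, giving *aeov*.
*tipimaz* — final sound /z/ (a sibilant) → -nuv → *tipimaznuv*.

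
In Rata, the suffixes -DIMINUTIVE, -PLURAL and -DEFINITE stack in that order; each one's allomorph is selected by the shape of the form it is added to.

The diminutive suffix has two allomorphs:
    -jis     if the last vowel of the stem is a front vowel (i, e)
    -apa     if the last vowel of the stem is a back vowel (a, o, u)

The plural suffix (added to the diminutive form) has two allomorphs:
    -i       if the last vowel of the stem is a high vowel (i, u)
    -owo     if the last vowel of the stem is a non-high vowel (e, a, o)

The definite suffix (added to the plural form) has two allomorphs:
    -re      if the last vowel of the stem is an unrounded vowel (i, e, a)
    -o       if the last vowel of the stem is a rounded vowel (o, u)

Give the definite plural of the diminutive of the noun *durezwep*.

durezwepjisire

The last vowel of *durezwep* is /e/, which is a front vowel, so the diminutive suffix is -jis, giving *durezwepjis*.
The diminutive form *durezwepjis*: last vowel = /i/, a high vowel → -i → *durezwepjisi*.
The plural form *durezwepjisi* — last vowel /i/ (an unrounded vowel) → -re → *durezwepjisire*.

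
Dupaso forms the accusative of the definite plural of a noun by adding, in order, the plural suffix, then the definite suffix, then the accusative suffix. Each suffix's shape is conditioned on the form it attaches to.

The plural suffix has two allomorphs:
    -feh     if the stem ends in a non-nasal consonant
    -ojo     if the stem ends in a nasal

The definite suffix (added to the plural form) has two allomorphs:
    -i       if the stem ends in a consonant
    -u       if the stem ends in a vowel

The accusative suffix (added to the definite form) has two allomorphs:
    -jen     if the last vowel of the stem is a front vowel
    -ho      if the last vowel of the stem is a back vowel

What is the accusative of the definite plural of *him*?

The final consonant of *him* is /m/, which is a nasal, so the plural suffix is -ojo, giving *himojo*.
Since the final sound of the plural form *himojo* is /o/ (a vowel), it takes -u, giving *himojou*.
Since the last vowel of the definite form *himojou* is /u/ (a back vowel), it takes -ho, giving *himojouho*.

himojouho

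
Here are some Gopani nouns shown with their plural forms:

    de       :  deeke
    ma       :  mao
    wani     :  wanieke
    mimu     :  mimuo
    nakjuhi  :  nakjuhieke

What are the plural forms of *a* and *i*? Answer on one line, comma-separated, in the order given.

The alternation tracks the last vowel of the stem — -eke when the last vowel of the stem is a front vowel (*de*, *wani*, *nakjuhi*); -o when the last vowel of the stem is a back vowel (*ma*, *mimu*).
Since the last vowel of *a* is /a/ (a back vowel), it takes -o, giving *ao*.
*i*: last vowel = /i/, a front vowel → -eke → *ieke*.

ao, ieke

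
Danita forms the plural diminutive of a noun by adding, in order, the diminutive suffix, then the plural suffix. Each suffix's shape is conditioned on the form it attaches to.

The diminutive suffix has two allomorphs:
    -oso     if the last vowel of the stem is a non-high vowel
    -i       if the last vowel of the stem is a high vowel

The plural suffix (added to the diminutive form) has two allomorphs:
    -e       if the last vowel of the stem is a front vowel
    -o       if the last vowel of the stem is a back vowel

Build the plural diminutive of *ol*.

olosoo

The last vowel of *ol* is /o/, which is a non-high vowel, so the diminutive suffix is -oso, giving *oloso*.
The diminutive form *oloso* — last vowel /o/ (a back vowel) → -o → *olosoo*.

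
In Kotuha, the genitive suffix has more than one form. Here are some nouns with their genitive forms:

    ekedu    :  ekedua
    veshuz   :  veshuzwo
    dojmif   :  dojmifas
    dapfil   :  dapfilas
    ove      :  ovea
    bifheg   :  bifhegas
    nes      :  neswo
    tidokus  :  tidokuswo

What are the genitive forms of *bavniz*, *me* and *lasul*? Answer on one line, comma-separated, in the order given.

The alternation tracks the final sound of the stem — -wo when the stem ends in a sibilant (*veshuz*, *nes*, *tidokus*); -as when the stem ends in a non-sibilant consonant (*dojmif*, *dapfil*, *bifheg*); -a when the stem ends in a vowel (*ekedu*, *ove*).
*bavniz*: final sound = /z/, a sibilant → -wo → *bavnizwo*.
*me*: final sound = /e/, a vowel → -a → *mea*.
Since the final sound of *lasul* is /l/ (a non-sibilant consonant), it takes -as, giving *lasulas*.

bavnizwo, mea, lasulas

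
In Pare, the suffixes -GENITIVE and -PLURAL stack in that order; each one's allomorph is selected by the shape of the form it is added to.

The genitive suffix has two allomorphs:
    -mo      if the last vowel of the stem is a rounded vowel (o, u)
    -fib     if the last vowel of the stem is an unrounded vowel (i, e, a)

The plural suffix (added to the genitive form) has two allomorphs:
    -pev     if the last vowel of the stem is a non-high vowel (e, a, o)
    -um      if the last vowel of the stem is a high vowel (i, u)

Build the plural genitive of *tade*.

tadefibum

The last vowel of *tade* is /e/, which is an unrounded vowel, so the genitive suffix is -fib, giving *tadefib*.
Since the last vowel of the genitive form *tadefib* is /i/ (a high vowel), it takes -um, giving *tadefibum*.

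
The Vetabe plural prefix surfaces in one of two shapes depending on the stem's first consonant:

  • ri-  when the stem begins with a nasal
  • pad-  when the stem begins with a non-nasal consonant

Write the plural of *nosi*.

*nosi*: first consonant = /n/, a nasal → ri- → *rinosi*.

rinosi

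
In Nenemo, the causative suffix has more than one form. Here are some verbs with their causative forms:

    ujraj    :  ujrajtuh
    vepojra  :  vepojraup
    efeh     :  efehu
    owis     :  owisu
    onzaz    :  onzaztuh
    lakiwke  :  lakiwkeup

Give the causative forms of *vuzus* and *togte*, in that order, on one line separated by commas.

vuzusu, togteup

Looking at the final sound of each stem: -u when the stem ends in a voiceless consonant (*efeh*, *owis*); -tuh when the stem ends in a voiced consonant (*ujraj*, *onzaz*); -up when the stem ends in a vowel (*vepojra*, *lakiwke*).
*vuzus* — final sound /s/ (a voiceless consonant) → -u → *vuzusu*.
*togte* — final sound /e/ (a vowel) → -up → *togteup*.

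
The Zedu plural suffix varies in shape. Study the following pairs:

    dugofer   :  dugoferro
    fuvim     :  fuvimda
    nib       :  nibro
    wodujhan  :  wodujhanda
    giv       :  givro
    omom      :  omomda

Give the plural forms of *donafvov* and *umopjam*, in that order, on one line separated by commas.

The alternation tracks the final consonant of the stem — -da when the stem ends in a nasal (*fuvim*, *wodujhan*, *omom*); -ro when the stem ends in a non-nasal consonant (*dugofer*, *nib*, *giv*).
Since the final consonant of *donafvov* is /v/ (non-nasal), it takes -ro, giving *donafvovro*.
Since the final consonant of *umopjam* is /m/ (a nasal), it takes -da, giving *umopjamda*.

donafvovro, umopjamda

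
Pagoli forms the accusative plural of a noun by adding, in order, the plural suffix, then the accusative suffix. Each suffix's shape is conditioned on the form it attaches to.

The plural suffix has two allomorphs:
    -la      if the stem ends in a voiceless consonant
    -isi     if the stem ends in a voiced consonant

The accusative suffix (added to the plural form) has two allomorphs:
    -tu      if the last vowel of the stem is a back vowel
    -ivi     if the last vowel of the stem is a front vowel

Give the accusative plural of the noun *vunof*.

Since the final consonant of *vunof* is /f/ (voiceless), it takes -la, giving *vunofla*.
The plural form *vunofla* — last vowel /a/ (a back vowel) → -tu → *vunoflatu*.

vunoflatu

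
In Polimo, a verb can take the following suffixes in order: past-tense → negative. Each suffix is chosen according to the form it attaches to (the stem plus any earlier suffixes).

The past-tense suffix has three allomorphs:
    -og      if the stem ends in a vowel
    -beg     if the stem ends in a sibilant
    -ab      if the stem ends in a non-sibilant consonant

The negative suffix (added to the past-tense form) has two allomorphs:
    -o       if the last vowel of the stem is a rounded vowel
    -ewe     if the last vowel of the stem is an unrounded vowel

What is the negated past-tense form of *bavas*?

bavasbegewe

The final sound of *bavas* is /s/, which is a sibilant, so the past-tense suffix is -beg, giving *bavasbeg*.
The last vowel of the past-tense form *bavasbeg* is /e/, which is an unrounded vowel, so the negative suffix is -ewe, giving *bavasbegewe*.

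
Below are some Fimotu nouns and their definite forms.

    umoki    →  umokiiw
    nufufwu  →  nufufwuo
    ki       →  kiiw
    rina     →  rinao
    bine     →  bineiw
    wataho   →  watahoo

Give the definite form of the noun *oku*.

okuo

The alternation tracks the last vowel of the stem — -iw when the last vowel of the stem is a front vowel (*umoki*, *ki*, *bine*); -o when the last vowel of the stem is a back vowel (*nufufwu*, *rina*, *wataho*).
*oku*: last vowel = /u/, a back vowel → -o → *okuo*.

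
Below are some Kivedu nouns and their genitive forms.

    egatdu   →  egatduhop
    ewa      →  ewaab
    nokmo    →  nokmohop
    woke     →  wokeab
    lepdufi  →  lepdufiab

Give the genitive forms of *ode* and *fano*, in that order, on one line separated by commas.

The suffix is conditioned by the last vowel: -hop when the last vowel of the stem is a rounded vowel (*egatdu*, *nokmo*); -ab when the last vowel of the stem is an unrounded vowel (*ewa*, *woke*, *lepdufi*).
Since the last vowel of *ode* is /e/ (an unrounded vowel), it takes -ab, giving *odeab*.
Since the last vowel of *fano* is /o/ (a rounded vowel), it takes -hop, giving *fanohop*.

odeab, fanohop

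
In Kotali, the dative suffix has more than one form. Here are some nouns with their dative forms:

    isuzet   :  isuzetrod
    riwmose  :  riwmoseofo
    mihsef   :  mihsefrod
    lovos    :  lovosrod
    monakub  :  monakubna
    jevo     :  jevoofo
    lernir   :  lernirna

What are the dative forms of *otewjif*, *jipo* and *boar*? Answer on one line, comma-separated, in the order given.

otewjifrod, jipoofo, boarna

The alternation tracks the final sound of the stem — -rod when the stem ends in a voiceless consonant (*isuzet*, *mihsef*, *lovos*); -na when the stem ends in a voiced consonant (*monakub*, *lernir*); -ofo when the stem ends in a vowel (*riwmose*, *jevo*).
Since the final sound of *otewjif* is /f/ (a voiceless consonant), it takes -rod, giving *otewjifrod*.
*jipo*: final sound = /o/, a vowel → -ofo → *jipoofo*.
The final sound of *boar* is /r/, which is a voiced consonant, so the suffix is -na, giving *boarna*.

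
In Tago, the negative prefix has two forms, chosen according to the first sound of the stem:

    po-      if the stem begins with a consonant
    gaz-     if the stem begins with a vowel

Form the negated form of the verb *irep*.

Since the first sound of *irep* is /i/ (a vowel), it takes gaz-, giving *gazirep*.

gazirep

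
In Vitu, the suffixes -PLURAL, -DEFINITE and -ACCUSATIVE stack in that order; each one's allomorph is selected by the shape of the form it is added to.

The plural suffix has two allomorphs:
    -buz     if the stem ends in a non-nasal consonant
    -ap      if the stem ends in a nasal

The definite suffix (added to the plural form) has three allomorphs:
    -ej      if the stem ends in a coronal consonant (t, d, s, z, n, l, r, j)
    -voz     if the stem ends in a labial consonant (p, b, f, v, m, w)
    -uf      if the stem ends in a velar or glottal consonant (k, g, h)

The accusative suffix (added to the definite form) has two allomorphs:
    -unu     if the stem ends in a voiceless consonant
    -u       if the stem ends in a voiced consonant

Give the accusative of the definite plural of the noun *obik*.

obikbuzeju

Since the final consonant of *obik* is /k/ (non-nasal), it takes -buz, giving *obikbuz*.
The plural form *obikbuz*: final consonant = /z/, coronal → -ej → *obikbuzej*.
The final consonant of the definite form *obikbuzej* is /j/, which is voiced, so the accusative suffix is -u, giving *obikbuzeju*.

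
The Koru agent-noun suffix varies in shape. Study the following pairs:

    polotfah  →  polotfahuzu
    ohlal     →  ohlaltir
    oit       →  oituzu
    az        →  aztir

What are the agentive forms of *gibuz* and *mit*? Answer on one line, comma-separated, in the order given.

gibuztir, mituzu

The suffix is conditioned by the final consonant: -uzu when the stem ends in a voiceless consonant (*polotfah*, *oit*); -tir when the stem ends in a voiced consonant (*ohlal*, *az*).
*gibuz*: final consonant = /z/, voiced → -tir → *gibuztir*.
Since the final consonant of *mit* is /t/ (voiceless), it takes -uzu, giving *mituzu*.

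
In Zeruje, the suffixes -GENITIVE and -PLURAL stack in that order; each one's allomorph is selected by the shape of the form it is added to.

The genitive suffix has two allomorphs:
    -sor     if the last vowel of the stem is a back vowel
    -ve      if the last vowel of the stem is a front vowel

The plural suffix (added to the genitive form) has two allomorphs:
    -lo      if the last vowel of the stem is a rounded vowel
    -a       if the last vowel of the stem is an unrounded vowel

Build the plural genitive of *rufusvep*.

Since the last vowel of *rufusvep* is /e/ (a front vowel), it takes -ve, giving *rufusvepve*.
The genitive form *rufusvepve*: last vowel = /e/, an unrounded vowel → -a → *rufusvepvea*.

rufusvepvea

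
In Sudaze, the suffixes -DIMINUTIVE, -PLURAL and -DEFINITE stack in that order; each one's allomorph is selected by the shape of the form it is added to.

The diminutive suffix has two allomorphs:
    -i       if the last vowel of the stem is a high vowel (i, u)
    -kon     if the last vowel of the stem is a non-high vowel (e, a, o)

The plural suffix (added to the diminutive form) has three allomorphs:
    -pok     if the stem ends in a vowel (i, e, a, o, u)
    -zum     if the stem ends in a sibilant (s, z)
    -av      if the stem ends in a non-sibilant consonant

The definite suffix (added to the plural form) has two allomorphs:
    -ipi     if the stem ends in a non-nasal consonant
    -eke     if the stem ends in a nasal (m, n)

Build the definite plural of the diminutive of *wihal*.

wihalkonavipi

The last vowel of *wihal* is /a/, which is a non-high vowel, so the diminutive suffix is -kon, giving *wihalkon*.
The diminutive form *wihalkon*: final sound = /n/, a non-sibilant consonant → -av → *wihalkonav*.
The plural form *wihalkonav* — final consonant /v/ (non-nasal) → -ipi → *wihalkonavipi*.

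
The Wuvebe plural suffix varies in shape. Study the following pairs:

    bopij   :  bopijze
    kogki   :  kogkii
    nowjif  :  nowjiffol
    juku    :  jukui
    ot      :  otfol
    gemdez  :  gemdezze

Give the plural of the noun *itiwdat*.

The pattern is voicing of the final sound: -fol when the stem ends in a voiceless consonant (*nowjif*, *ot*); -ze when the stem ends in a voiced consonant (*bopij*, *gemdez*); -i when the stem ends in a vowel (*kogki*, *juku*).
Since the final sound of *itiwdat* is /t/ (a voiceless consonant), it takes -fol, giving *itiwdatfol*.

itiwdatfol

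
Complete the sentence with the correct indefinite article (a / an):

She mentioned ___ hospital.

The indefinite article is chosen by the initial *sound* of the following word, not its spelling.
*hospital* begins with the sound /h/ (h is pronounced) — a consonant sound.
So the article is *a*: She mentioned a hospital.

a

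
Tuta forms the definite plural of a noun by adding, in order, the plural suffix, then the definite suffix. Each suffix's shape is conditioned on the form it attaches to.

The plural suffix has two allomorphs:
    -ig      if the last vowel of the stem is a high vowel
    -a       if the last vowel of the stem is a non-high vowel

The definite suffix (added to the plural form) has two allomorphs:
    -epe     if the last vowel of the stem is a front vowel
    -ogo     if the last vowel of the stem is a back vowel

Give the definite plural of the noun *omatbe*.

omatbeaogo

The last vowel of *omatbe* is /e/, which is a non-high vowel, so the plural suffix is -a, giving *omatbea*.
The last vowel of the plural form *omatbea* is /a/, which is a back vowel, so the definite suffix is -ogo, giving *omatbeaogo*.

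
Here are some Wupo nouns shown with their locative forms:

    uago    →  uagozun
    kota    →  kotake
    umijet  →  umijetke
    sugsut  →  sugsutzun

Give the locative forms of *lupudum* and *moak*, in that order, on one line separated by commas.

lupudumzun, moakke

The alternation tracks the last vowel of the stem — -zun when the last vowel of the stem is a rounded vowel (*uago*, *sugsut*); -ke when the last vowel of the stem is an unrounded vowel (*kota*, *umijet*).
*lupudum*: last vowel = /u/, a rounded vowel → -zun → *lupudumzun*.
*moak*: last vowel = /a/, an unrounded vowel → -ke → *moakke*.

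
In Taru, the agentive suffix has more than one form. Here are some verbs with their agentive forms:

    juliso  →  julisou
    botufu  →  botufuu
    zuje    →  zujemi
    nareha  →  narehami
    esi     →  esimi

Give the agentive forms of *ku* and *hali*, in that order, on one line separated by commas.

kuu, halimi

Looking at the last vowel of each stem: -u when the last vowel of the stem is a rounded vowel (*juliso*, *botufu*); -mi when the last vowel of the stem is an unrounded vowel (*zuje*, *nareha*, *esi*).
*ku* — last vowel /u/ (a rounded vowel) → -u → *kuu*.
The last vowel of *hali* is /i/, which is an unrounded vowel, so the suffix is -mi, giving *halimi*.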